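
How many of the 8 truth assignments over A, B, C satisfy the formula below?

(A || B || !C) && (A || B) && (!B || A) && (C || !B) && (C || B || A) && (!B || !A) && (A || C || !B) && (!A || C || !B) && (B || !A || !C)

There are 2^3 = 8 truth assignments over (A, B, C).
Check each against the 9 clauses (columns in the order A, B, C):
  F F F  ✗ fails (A || B)
  F F T  ✗ fails (A || B || !C)
  F T F  ✗ fails (!B || A)
  F T T  ✗ fails (!B || A)
  T F F  ✓ satisfies all
  T F T  ✗ fails (B || !A || !C)
  T T F  ✗ fails (C || !B)
  T T T  ✗ fails (!B || !A)
1 of the 8 rows is a model.

1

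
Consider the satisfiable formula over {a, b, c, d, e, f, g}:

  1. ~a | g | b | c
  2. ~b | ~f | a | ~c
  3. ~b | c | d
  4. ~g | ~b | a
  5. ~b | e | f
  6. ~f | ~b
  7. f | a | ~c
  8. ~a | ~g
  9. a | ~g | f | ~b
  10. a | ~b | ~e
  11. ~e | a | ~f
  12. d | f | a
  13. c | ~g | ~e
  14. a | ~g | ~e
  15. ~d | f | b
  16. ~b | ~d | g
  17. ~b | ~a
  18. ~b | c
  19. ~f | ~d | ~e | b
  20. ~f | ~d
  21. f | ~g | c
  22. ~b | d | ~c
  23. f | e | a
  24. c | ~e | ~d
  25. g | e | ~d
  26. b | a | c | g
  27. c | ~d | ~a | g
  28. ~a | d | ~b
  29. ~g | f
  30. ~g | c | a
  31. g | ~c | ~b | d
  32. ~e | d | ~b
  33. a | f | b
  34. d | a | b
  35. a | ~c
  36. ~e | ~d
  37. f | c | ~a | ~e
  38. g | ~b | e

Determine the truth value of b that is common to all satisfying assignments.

Suppose b = 1.
Unit clause (~f) forces f = 0.
Unit clause (e) forces e = 1.
Unit clause (a) forces a = 1.
But (~a) is also a unit clause — contradiction.
So every satisfying assignment has b = False.

False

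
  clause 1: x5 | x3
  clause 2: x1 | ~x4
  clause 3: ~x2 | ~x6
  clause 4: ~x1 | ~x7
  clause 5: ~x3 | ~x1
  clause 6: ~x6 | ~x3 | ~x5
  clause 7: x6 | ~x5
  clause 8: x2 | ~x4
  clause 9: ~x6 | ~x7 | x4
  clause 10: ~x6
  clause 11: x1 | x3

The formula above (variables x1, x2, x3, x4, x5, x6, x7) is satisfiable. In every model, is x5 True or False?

False

Suppose x5 = 1.
From the singleton clause (x6), x6 = 1.
But (~x6) is also a unit clause — contradiction.
So every satisfying assignment has x5 = False.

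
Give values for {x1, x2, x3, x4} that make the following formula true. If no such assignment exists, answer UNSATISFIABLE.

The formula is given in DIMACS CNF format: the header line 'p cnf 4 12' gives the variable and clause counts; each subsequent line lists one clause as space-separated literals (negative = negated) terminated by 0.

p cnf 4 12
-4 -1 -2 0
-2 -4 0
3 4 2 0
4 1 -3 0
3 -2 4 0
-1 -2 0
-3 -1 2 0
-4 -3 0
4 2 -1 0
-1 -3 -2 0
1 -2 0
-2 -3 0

Suppose x2 = False.
Suppose x3 = False.
Unit clause (x4) forces x4 = True.
No clause remains; x1 is free.

x1=False; x2=False; x3=False; x4=True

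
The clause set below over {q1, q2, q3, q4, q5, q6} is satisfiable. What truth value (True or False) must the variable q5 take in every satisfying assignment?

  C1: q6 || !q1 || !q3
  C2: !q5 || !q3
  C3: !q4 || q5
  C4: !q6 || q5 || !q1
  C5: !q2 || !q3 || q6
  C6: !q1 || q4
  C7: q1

Suppose q5 = false.
From the singleton clause (!q4), q4 = false.
From the singleton clause (!q1), q1 = false.
But (q1) is also a unit clause — contradiction.
So every satisfying assignment has q5 = True.

True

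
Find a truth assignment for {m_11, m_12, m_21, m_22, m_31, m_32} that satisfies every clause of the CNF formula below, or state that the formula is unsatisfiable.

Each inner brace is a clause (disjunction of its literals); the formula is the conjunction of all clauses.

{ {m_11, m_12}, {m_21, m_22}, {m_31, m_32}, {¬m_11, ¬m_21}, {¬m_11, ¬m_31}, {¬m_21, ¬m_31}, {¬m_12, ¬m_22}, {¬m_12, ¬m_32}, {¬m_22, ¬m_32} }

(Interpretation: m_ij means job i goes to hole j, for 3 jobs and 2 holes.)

Try m_11 = True.
(¬m_21) alone gives m_21 = False.
(m_22) alone gives m_22 = True.
(¬m_31) alone gives m_31 = False.
(m_32) alone gives m_32 = True.
That conflicts with the unit clause (¬m_32).
Undo m_11 and try m_11 = False.
(m_12) alone gives m_12 = True.
(¬m_22) alone gives m_22 = False.
(m_21) alone gives m_21 = True.
(¬m_31) alone gives m_31 = False.
(m_32) alone gives m_32 = True.
That conflicts with the unit clause (¬m_32).
Both values of m_11 lead to a conflict.

UNSATISFIABLE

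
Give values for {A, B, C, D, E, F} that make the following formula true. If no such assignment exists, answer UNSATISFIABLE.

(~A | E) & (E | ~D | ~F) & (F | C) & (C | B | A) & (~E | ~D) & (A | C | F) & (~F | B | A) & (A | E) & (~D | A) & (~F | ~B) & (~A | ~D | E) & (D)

UNSATISFIABLE

From the singleton clause (D), D = 1.
From the singleton clause (~E), E = 0.
From the singleton clause (~A), A = 0.
Now (A) is unsatisfied and unit — conflict.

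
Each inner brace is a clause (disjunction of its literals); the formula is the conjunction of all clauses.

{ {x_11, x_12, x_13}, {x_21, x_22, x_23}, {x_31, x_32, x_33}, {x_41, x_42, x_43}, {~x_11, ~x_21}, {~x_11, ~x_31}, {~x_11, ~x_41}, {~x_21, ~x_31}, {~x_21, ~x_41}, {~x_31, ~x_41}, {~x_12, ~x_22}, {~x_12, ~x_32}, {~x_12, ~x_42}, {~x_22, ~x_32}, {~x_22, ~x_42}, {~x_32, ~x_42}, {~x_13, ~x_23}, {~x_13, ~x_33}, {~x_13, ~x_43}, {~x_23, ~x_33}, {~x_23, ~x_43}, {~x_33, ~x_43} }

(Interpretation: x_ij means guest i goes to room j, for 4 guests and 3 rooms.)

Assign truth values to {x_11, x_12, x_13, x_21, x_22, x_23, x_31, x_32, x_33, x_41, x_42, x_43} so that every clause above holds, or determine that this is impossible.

Case x_11 = 0:
Case x_12 = 1:
From the singleton clause (~x_22), x_22 = 0.
From the singleton clause (~x_32), x_32 = 0.
From the singleton clause (~x_42), x_42 = 0.
Case x_21 = 1:
From the singleton clause (~x_31), x_31 = 0.
From the singleton clause (x_33), x_33 = 1.
From the singleton clause (~x_41), x_41 = 0.
From the singleton clause (x_43), x_43 = 1.
That conflicts with the unit clause (~x_43).
Backtrack on x_21: now try x_21 = 0.
From the singleton clause (x_23), x_23 = 1.
From the singleton clause (~x_13), x_13 = 0.
From the singleton clause (~x_33), x_33 = 0.
From the singleton clause (x_31), x_31 = 1.
From the singleton clause (~x_41), x_41 = 0.
From the singleton clause (x_43), x_43 = 1.
That conflicts with the unit clause (~x_43).
Neither x_21 = 1 nor x_21 = 0 works.
Backtrack on x_12: now try x_12 = 0.
From the singleton clause (x_13), x_13 = 1.
From the singleton clause (~x_23), x_23 = 0.
From the singleton clause (~x_33), x_33 = 0.
From the singleton clause (~x_43), x_43 = 0.
Case x_21 = 1:
From the singleton clause (~x_31), x_31 = 0.
From the singleton clause (x_32), x_32 = 1.
From the singleton clause (~x_41), x_41 = 0.
From the singleton clause (x_42), x_42 = 1.
That conflicts with the unit clause (~x_42).
Backtrack on x_21: now try x_21 = 0.
From the singleton clause (x_22), x_22 = 1.
From the singleton clause (~x_32), x_32 = 0.
From the singleton clause (x_31), x_31 = 1.
From the singleton clause (~x_41), x_41 = 0.
From the singleton clause (x_42), x_42 = 1.
That conflicts with the unit clause (~x_42).
Neither x_21 = 1 nor x_21 = 0 works.
Neither x_12 = 1 nor x_12 = 0 works.
Backtrack on x_11: now try x_11 = 1.
From the singleton clause (~x_21), x_21 = 0.
From the singleton clause (~x_31), x_31 = 0.
From the singleton clause (~x_41), x_41 = 0.
Case x_22 = 1:
From the singleton clause (~x_12), x_12 = 0.
From the singleton clause (~x_32), x_32 = 0.
From the singleton clause (x_33), x_33 = 1.
From the singleton clause (~x_42), x_42 = 0.
From the singleton clause (x_43), x_43 = 1.
That conflicts with the unit clause (~x_43).
Backtrack on x_22: now try x_22 = 0.
From the singleton clause (x_23), x_23 = 1.
From the singleton clause (~x_13), x_13 = 0.
From the singleton clause (~x_33), x_33 = 0.
From the singleton clause (x_32), x_32 = 1.
From the singleton clause (~x_12), x_12 = 0.
From the singleton clause (~x_42), x_42 = 0.
From the singleton clause (x_43), x_43 = 1.
That conflicts with the unit clause (~x_43).
Neither x_22 = 1 nor x_22 = 0 works.
Neither x_11 = 1 nor x_11 = 0 works.

UNSATISFIABLE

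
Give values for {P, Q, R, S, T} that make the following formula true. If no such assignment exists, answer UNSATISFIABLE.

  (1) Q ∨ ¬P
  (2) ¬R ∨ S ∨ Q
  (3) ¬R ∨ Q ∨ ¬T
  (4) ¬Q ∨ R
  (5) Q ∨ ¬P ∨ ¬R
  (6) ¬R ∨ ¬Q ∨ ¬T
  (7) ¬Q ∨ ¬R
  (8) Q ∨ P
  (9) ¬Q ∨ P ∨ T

UNSATISFIABLE

Suppose Q = True.
Unit clause (R) forces R = True.
Now (¬R) is unsatisfied and unit — conflict.
Backtrack on Q: now try Q = False.
Unit clause (¬P) forces P = False.
Now (P) is unsatisfied and unit — conflict.
Either choice for Q ends in contradiction.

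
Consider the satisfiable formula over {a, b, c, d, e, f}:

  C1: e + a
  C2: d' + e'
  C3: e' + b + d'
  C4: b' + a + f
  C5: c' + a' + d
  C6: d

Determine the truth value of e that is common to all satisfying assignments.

Suppose e = 1.
From the singleton clause (d'), d = 0.
That conflicts with the unit clause (d).
So every satisfying assignment has e = False.

False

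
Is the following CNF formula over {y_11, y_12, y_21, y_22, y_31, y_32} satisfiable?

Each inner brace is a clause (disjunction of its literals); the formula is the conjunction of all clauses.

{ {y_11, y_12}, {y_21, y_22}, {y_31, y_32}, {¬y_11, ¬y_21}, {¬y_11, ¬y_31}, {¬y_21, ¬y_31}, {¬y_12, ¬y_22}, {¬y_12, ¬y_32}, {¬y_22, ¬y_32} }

No, unsatisfiable

Branch on y_11: set y_11 = True.
From the singleton clause (¬y_21), y_21 = False.
From the singleton clause (y_22), y_22 = True.
From the singleton clause (¬y_31), y_31 = False.
From the singleton clause (y_32), y_32 = True.
But (¬y_32) is also a unit clause — contradiction.
Undo y_11 and try y_11 = False.
From the singleton clause (y_12), y_12 = True.
From the singleton clause (¬y_22), y_22 = False.
From the singleton clause (y_21), y_21 = True.
From the singleton clause (¬y_31), y_31 = False.
From the singleton clause (y_32), y_32 = True.
But (¬y_32) is also a unit clause — contradiction.
Both values of y_11 lead to a conflict.
No assignment satisfies every clause.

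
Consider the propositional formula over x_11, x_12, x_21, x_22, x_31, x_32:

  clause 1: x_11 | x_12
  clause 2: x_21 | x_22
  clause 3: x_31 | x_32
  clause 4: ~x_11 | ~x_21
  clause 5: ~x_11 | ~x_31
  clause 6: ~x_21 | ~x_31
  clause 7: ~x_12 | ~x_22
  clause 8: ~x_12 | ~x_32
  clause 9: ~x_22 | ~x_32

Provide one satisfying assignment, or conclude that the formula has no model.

UNSATISFIABLE

Branch on x_11: set x_11 = 1.
(~x_21) alone gives x_21 = 0.
(x_22) alone gives x_22 = 1.
(~x_31) alone gives x_31 = 0.
(x_32) alone gives x_32 = 1.
That conflicts with the unit clause (~x_32).
Undo x_11 and try x_11 = 0.
(x_12) alone gives x_12 = 1.
(~x_22) alone gives x_22 = 0.
(x_21) alone gives x_21 = 1.
(~x_31) alone gives x_31 = 0.
(x_32) alone gives x_32 = 1.
That conflicts with the unit clause (~x_32).
Neither x_11 = 1 nor x_11 = 0 works.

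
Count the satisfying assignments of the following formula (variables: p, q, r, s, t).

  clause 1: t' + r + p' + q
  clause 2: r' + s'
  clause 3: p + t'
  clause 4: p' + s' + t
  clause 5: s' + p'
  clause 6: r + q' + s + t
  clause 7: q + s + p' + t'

There are 2^5 = 32 truth assignments over (p, q, r, s, t).
Split on s. With s = 1, the clauses containing s are satisfied and s' drops from the rest; 2 of the 2^4 = 16 assignments to the other variables satisfy what remains.
With s = 0, by the same count on the reduced clause set, 8 assignments work.
(One model: p=F, q=F, r=F, s=F, t=F.)
Total: 2 + 8 = 10.

10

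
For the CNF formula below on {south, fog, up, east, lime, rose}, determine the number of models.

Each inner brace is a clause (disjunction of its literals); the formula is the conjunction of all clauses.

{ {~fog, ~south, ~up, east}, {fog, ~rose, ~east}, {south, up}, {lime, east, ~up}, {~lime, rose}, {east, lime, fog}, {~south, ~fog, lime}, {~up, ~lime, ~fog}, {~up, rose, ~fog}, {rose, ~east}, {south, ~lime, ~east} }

There are 2^6 = 64 truth assignments over (south, fog, up, east, lime, rose).
Split on east. With east = 1, the clauses containing east are satisfied and ~east drops from the rest; 2 of the 2^5 = 32 assignments to the other variables satisfy what remains.
With east = 0, by the same count on the reduced clause set, 4 assignments work.
Total: 2 + 4 = 6.

6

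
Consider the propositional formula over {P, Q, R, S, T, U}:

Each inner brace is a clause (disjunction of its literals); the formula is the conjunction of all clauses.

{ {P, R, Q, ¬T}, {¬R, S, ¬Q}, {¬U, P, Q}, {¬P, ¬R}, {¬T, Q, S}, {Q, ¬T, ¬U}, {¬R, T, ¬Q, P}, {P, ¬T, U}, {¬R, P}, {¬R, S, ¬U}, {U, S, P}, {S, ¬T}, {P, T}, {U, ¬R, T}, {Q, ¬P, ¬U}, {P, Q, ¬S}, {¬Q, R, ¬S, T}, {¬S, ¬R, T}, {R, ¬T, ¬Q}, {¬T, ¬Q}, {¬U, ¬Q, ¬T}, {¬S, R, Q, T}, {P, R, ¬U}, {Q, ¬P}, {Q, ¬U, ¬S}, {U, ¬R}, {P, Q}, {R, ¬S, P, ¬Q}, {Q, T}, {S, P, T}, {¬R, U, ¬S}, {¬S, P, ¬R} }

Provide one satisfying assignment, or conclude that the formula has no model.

P=True, Q=True, R=False, S=False, T=False, U=False

Suppose P = True.
Unit clause (¬R) forces R = False.
Unit clause (Q) forces Q = True.
Unit clause (¬T) forces T = False.
Unit clause (¬S) forces S = False.
No clause remains; U is free.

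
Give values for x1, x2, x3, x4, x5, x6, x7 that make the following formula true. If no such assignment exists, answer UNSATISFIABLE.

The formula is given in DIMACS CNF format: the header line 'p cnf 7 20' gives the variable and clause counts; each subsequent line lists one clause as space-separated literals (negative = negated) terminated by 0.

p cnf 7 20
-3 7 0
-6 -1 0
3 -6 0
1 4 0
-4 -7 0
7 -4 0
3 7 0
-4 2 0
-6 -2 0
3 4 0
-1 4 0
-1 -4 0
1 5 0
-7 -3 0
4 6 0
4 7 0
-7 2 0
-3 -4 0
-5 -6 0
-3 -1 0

Branch on x3: set x3 = False.
(¬x6) alone gives x6 = False.
(x7) alone gives x7 = True.
(¬x4) alone gives x4 = False.
But (x4) is also a unit clause — contradiction.
Backtrack on x3: now try x3 = True.
(x7) alone gives x7 = True.
But (¬x7) is also a unit clause — contradiction.
Both values of x3 lead to a conflict.

UNSATISFIABLE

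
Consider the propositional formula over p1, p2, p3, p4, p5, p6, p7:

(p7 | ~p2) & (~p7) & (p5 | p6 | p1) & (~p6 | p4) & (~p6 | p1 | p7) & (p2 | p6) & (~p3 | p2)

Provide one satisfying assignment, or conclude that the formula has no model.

p1: 1, p2: 0, p3: 0, p4: 1, p5: 1, p6: 1, p7: 0

(~p7) alone gives p7 = 0.
(~p2) alone gives p2 = 0.
(p6) alone gives p6 = 1.
(p4) alone gives p4 = 1.
(p1) alone gives p1 = 1.
(~p3) alone gives p3 = 0.
All clauses hold; p5 can take either value.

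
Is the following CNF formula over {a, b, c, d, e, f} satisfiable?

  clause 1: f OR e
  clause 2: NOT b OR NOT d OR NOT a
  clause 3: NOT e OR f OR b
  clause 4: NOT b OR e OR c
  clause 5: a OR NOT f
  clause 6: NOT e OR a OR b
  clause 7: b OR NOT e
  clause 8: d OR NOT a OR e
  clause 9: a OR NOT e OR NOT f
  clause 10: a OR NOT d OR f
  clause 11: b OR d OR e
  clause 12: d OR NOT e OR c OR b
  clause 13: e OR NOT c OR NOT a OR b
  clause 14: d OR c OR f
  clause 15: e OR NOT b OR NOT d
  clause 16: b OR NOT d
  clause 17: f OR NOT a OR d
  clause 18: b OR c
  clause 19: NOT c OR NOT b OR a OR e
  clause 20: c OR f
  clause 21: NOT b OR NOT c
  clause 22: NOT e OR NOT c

Branch on f: set f = true.
The clause (a) is unit, so a = true.
Branch on b: set b = true.
The clause (NOT d) is unit, so d = false.
The clause (e) is unit, so e = true.
The clause (NOT c) is unit, so c = false.
All clauses are satisfied.
A satisfying assignment: a: true; b: true; c: false; d: false; e: true; f: true.

Yes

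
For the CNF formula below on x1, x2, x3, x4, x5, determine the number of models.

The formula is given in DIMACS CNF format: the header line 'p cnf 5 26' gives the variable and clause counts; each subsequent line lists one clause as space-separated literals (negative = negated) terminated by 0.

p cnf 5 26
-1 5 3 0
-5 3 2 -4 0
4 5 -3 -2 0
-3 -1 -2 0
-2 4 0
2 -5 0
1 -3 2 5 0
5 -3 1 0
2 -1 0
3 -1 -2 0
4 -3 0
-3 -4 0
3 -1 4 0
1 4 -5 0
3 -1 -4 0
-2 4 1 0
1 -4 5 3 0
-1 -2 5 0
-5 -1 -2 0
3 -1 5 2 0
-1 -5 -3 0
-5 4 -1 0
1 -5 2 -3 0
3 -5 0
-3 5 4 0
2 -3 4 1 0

1

There are 2^5 = 32 truth assignments over (x1, x2, x3, x4, x5).
Split on x4. With x4 = True, the clauses containing x4 are satisfied and ¬x4 drops from the rest; 0 of the 2^4 = 16 assignments to the other variables satisfy what remains.
With x4 = False, by the same count on the reduced clause set, 1 assignment works.
Total: 0 + 1 = 1.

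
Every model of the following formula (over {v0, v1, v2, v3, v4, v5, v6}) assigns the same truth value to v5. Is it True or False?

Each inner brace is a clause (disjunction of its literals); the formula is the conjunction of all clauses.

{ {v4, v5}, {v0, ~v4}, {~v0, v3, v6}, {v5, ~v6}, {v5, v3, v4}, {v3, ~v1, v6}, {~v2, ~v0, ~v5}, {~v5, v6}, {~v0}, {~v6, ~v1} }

Suppose v5 = 0.
From the singleton clause (v4), v4 = 1.
From the singleton clause (v0), v0 = 1.
Now (~v0) is unsatisfied and unit — conflict.
So every satisfying assignment has v5 = True.

True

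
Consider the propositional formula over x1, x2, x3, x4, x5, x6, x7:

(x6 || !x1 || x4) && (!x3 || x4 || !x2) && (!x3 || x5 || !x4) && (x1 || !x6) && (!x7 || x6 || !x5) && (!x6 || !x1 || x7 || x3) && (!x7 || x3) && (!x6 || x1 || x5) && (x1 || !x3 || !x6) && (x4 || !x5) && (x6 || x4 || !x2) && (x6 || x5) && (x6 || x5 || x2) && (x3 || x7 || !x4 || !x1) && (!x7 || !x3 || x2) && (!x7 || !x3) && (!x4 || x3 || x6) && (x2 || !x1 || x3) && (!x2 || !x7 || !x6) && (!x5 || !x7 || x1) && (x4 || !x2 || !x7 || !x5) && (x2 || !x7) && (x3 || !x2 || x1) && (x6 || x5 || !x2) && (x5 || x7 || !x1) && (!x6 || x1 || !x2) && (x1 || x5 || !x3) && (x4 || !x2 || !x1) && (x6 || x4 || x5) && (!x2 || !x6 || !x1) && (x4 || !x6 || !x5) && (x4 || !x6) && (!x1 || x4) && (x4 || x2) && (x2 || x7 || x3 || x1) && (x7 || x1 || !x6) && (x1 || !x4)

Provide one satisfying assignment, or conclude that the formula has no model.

Suppose x1 = true.
The clause (x4) is unit, so x4 = true.
Suppose x3 = true.
The clause (x5) is unit, so x5 = true.
The clause (!x7) is unit, so x7 = false.
Suppose x2 = true.
The clause (!x6) is unit, so x6 = false.
All clauses are satisfied.

x1=true,  x2=true,  x3=true,  x4=true,  x5=true,  x6=false,  x7=false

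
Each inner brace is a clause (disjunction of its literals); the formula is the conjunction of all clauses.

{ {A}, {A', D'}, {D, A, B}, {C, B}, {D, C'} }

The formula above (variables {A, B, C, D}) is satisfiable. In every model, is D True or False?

False

Suppose D = 1.
From the singleton clause (A), A = 1.
But (A') is also a unit clause — contradiction.
So every satisfying assignment has D = False.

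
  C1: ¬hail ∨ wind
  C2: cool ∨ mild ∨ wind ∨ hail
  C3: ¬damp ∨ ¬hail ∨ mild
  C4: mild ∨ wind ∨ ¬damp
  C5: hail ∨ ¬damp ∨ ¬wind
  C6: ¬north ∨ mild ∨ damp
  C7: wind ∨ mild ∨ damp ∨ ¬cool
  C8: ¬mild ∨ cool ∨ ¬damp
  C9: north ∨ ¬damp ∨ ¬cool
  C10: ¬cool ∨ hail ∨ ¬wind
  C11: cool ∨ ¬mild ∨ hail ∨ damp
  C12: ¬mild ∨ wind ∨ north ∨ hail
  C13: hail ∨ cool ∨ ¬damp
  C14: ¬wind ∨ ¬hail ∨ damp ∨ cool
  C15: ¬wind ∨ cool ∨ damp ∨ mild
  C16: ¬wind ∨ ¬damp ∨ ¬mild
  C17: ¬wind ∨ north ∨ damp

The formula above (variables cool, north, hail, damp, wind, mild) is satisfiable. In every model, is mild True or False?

True

Suppose mild = False.
Try hail = False.
Try cool = True.
From the singleton clause (¬wind), wind = False.
From the singleton clause (¬damp), damp = False.
That conflicts with the unit clause (damp).
That branch fails; take cool = False instead.
From the singleton clause (wind), wind = True.
From the singleton clause (¬damp), damp = False.
That conflicts with the unit clause (damp).
Either choice for cool ends in contradiction.
That branch fails; take hail = True instead.
From the singleton clause (wind), wind = True.
From the singleton clause (¬damp), damp = False.
From the singleton clause (¬north), north = False.
That conflicts with the unit clause (north).
Either choice for hail ends in contradiction.
So every satisfying assignment has mild = True.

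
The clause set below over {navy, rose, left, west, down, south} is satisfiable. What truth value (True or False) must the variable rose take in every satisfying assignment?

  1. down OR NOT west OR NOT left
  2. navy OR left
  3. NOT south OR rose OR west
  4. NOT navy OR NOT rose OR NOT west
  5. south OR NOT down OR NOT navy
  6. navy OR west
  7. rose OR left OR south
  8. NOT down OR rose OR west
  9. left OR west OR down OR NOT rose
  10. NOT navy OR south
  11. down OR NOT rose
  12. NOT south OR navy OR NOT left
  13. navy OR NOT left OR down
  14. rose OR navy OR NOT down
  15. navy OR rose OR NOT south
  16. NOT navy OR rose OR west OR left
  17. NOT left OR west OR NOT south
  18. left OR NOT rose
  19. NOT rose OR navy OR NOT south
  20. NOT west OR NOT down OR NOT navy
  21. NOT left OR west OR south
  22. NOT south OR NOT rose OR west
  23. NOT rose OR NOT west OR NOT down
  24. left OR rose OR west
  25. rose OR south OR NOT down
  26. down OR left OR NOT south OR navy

False

Suppose rose = true.
The clause (down) is unit, so down = true.
The clause (left) is unit, so left = true.
The clause (NOT west) is unit, so west = false.
The clause (navy) is unit, so navy = true.
The clause (south) is unit, so south = true.
That conflicts with the unit clause (NOT south).
So every satisfying assignment has rose = False.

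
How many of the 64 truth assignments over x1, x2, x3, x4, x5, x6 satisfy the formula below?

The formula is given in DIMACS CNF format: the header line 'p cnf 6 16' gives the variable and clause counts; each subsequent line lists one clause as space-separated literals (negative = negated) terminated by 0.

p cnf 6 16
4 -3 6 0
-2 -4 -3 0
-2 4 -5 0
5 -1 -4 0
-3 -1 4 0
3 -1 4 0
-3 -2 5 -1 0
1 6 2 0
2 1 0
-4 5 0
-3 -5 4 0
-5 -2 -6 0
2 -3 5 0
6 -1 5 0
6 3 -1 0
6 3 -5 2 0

There are 2^6 = 64 truth assignments over (x1, x2, x3, x4, x5, x6).
Split on x4. With x4 = True, the clauses containing x4 are satisfied and ¬x4 drops from the rest; 4 of the 2^5 = 32 assignments to the other variables satisfy what remains.
With x4 = False, by the same count on the reduced clause set, 3 assignments work.
(One model: x1=F, x2=T, x3=F, x4=F, x5=F, x6=F.)
Total: 4 + 3 = 7.

7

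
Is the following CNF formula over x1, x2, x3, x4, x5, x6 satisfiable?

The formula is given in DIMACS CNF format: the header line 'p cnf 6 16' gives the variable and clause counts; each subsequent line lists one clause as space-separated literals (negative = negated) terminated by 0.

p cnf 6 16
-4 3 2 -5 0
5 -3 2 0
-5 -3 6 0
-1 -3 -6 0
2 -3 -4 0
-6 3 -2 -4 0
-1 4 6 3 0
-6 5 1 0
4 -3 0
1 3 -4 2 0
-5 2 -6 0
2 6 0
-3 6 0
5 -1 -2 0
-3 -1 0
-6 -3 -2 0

Yes, satisfiable

Suppose x4 = True.
Suppose x2 = True.
Suppose x6 = False.
Unit clause (¬x3) forces x3 = False.
Suppose x5 = True.
No clause remains; x1 is free.
A satisfying assignment: x1 ↦ False,  x2 ↦ True,  x3 ↦ False,  x4 ↦ True,  x5 ↦ True,  x6 ↦ False.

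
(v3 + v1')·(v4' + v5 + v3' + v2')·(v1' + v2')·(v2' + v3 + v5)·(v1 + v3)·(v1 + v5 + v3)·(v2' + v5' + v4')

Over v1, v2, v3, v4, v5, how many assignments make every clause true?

There are 2^5 = 32 truth assignments over (v1, v2, v3, v4, v5).
Split on v2. With v2 = 1, the clauses containing v2 are satisfied and v2' drops from the rest; 2 of the 2^4 = 16 assignments to the other variables satisfy what remains.
With v2 = 0, by the same count on the reduced clause set, 8 assignments work.
(One model: v1=F, v2=F, v3=T, v4=F, v5=F.)
Total: 2 + 8 = 10.

10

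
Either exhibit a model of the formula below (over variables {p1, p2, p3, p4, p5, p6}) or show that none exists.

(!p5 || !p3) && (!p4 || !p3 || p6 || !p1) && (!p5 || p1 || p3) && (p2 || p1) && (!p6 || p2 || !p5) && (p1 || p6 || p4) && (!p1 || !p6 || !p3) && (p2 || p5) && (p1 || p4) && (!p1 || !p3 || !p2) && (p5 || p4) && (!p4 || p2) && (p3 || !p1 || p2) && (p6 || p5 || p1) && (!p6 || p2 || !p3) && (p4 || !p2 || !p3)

p1=false, p2=true, p3=true, p4=true, p5=false, p6=true

Branch on p5: set p5 = false.
(p2) alone gives p2 = true.
(p4) alone gives p4 = true.
Branch on p1: set p1 = false.
(p6) alone gives p6 = true.
All clauses hold; p3 can take either value.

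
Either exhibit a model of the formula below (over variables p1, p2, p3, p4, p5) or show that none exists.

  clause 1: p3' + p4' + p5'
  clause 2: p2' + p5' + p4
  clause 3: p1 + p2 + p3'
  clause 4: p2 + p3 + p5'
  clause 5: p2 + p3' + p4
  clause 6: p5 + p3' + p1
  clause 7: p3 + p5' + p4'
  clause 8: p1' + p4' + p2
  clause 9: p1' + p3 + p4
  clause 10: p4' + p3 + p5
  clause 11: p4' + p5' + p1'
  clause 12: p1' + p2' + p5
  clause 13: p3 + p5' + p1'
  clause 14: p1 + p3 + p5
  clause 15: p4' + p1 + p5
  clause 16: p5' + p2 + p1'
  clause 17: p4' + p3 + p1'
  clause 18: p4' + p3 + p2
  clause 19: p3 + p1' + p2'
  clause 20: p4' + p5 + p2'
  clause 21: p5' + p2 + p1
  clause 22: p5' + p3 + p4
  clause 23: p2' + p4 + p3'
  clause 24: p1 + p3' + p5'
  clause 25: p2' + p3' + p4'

Branch on p3: set p3 = 0.
Branch on p2: set p2 = 1.
From the singleton clause (p1'), p1 = 0.
From the singleton clause (p5), p5 = 1.
From the singleton clause (p4), p4 = 1.
Now (p4') is unsatisfied and unit — conflict.
That branch fails; take p2 = 0 instead.
From the singleton clause (p5'), p5 = 0.
From the singleton clause (p4'), p4 = 0.
From the singleton clause (p1'), p1 = 0.
Now (p1) is unsatisfied and unit — conflict.
Neither p2 = 1 nor p2 = 0 works.
That branch fails; take p3 = 1 instead.
Branch on p4: set p4 = 0.
From the singleton clause (p2), p2 = 1.
Now (p2') is unsatisfied and unit — conflict.
That branch fails; take p4 = 1 instead.
From the singleton clause (p5'), p5 = 0.
From the singleton clause (p1), p1 = 1.
From the singleton clause (p2), p2 = 1.
Now (p2') is unsatisfied and unit — conflict.
Neither p4 = 1 nor p4 = 0 works.
Neither p3 = 1 nor p3 = 0 works.

UNSATISFIABLE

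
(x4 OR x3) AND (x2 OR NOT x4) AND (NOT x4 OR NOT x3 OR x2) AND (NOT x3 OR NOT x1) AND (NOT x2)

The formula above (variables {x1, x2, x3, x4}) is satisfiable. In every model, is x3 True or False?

True

Suppose x3 = false.
The clause (x4) is unit, so x4 = true.
The clause (x2) is unit, so x2 = true.
Now (NOT x2) is unsatisfied and unit — conflict.
So every satisfying assignment has x3 = True.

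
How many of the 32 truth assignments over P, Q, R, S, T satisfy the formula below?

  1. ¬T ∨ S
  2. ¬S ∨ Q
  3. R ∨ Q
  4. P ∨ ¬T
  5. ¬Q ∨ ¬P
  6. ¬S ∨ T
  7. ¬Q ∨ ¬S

There are 2^5 = 32 truth assignments over (P, Q, R, S, T).
Split on Q. With Q = True, the clauses containing Q are satisfied and ¬Q drops from the rest; 2 of the 2^4 = 16 assignments to the other variables satisfy what remains.
With Q = False, by the same count on the reduced clause set, 2 assignments work.
Total: 2 + 2 = 4.

4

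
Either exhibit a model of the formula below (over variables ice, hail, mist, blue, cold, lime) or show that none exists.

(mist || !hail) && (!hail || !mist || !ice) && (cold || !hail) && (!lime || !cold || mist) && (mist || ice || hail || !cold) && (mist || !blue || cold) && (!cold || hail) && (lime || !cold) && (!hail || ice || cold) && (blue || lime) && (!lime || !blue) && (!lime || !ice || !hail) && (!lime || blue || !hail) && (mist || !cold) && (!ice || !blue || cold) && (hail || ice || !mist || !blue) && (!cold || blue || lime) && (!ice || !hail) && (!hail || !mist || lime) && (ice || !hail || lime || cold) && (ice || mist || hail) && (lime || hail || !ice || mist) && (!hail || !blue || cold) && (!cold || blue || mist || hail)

Case mist = false:
(!hail) alone gives hail = false.
(!cold) alone gives cold = false.
(!blue) alone gives blue = false.
(lime) alone gives lime = true.
(ice) alone gives ice = true.
This assignment satisfies each clause.

ice ↦ true, hail ↦ false, mist ↦ false, blue ↦ false, cold ↦ false, lime ↦ true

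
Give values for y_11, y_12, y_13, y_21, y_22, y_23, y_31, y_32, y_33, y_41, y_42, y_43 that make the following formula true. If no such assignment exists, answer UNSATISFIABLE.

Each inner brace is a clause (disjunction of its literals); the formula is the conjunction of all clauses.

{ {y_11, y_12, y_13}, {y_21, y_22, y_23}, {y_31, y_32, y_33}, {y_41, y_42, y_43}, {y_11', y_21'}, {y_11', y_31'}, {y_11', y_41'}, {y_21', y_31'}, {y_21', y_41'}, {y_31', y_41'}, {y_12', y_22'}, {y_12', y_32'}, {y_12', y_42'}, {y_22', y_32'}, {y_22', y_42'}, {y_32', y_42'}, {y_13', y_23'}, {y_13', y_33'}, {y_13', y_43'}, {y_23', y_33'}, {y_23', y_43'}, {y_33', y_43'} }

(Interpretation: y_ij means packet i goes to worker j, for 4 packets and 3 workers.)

UNSATISFIABLE

Suppose y_11 = 0.
Suppose y_12 = 1.
Unit clause (y_22') forces y_22 = 0.
Unit clause (y_32') forces y_32 = 0.
Unit clause (y_42') forces y_42 = 0.
Suppose y_21 = 1.
Unit clause (y_31') forces y_31 = 0.
Unit clause (y_33) forces y_33 = 1.
Unit clause (y_41') forces y_41 = 0.
Unit clause (y_43) forces y_43 = 1.
But (y_43') is also a unit clause — contradiction.
Backtrack on y_21: now try y_21 = 0.
Unit clause (y_23) forces y_23 = 1.
Unit clause (y_13') forces y_13 = 0.
Unit clause (y_33') forces y_33 = 0.
Unit clause (y_31) forces y_31 = 1.
Unit clause (y_41') forces y_41 = 0.
Unit clause (y_43) forces y_43 = 1.
But (y_43') is also a unit clause — contradiction.
Either choice for y_21 ends in contradiction.
Backtrack on y_12: now try y_12 = 0.
Unit clause (y_13) forces y_13 = 1.
Unit clause (y_23') forces y_23 = 0.
Unit clause (y_33') forces y_33 = 0.
Unit clause (y_43') forces y_43 = 0.
Suppose y_21 = 1.
Unit clause (y_31') forces y_31 = 0.
Unit clause (y_32) forces y_32 = 1.
Unit clause (y_41') forces y_41 = 0.
Unit clause (y_42) forces y_42 = 1.
But (y_42') is also a unit clause — contradiction.
Backtrack on y_21: now try y_21 = 0.
Unit clause (y_22) forces y_22 = 1.
Unit clause (y_32') forces y_32 = 0.
Unit clause (y_31) forces y_31 = 1.
Unit clause (y_41') forces y_41 = 0.
Unit clause (y_42) forces y_42 = 1.
But (y_42') is also a unit clause — contradiction.
Either choice for y_21 ends in contradiction.
Either choice for y_12 ends in contradiction.
Backtrack on y_11: now try y_11 = 1.
Unit clause (y_21') forces y_21 = 0.
Unit clause (y_31') forces y_31 = 0.
Unit clause (y_41') forces y_41 = 0.
Suppose y_22 = 1.
Unit clause (y_12') forces y_12 = 0.
Unit clause (y_32') forces y_32 = 0.
Unit clause (y_33) forces y_33 = 1.
Unit clause (y_42') forces y_42 = 0.
Unit clause (y_43) forces y_43 = 1.
But (y_43') is also a unit clause — contradiction.
Backtrack on y_22: now try y_22 = 0.
Unit clause (y_23) forces y_23 = 1.
Unit clause (y_13') forces y_13 = 0.
Unit clause (y_33') forces y_33 = 0.
Unit clause (y_32) forces y_32 = 1.
Unit clause (y_12') forces y_12 = 0.
Unit clause (y_42') forces y_42 = 0.
Unit clause (y_43) forces y_43 = 1.
But (y_43') is also a unit clause — contradiction.
Either choice for y_22 ends in contradiction.
Either choice for y_11 ends in contradiction.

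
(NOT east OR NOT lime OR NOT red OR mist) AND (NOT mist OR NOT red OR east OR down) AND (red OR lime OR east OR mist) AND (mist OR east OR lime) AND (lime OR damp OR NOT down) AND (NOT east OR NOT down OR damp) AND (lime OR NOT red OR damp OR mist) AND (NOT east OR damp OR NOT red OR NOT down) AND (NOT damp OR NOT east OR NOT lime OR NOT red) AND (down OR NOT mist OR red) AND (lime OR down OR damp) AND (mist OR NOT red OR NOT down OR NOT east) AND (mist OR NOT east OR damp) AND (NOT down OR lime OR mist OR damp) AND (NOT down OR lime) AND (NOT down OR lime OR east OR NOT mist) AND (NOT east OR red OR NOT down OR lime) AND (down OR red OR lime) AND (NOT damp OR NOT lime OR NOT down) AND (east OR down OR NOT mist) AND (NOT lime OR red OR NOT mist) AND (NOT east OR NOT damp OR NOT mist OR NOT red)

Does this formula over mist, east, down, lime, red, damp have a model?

Yes

Suppose down = true.
Unit clause (lime) forces lime = true.
Unit clause (NOT damp) forces damp = false.
Unit clause (NOT east) forces east = false.
Suppose red = true.
All clauses hold; mist can take either value.
A satisfying assignment: mist ↦ false,  east ↦ false,  down ↦ true,  lime ↦ true,  red ↦ true,  damp ↦ false.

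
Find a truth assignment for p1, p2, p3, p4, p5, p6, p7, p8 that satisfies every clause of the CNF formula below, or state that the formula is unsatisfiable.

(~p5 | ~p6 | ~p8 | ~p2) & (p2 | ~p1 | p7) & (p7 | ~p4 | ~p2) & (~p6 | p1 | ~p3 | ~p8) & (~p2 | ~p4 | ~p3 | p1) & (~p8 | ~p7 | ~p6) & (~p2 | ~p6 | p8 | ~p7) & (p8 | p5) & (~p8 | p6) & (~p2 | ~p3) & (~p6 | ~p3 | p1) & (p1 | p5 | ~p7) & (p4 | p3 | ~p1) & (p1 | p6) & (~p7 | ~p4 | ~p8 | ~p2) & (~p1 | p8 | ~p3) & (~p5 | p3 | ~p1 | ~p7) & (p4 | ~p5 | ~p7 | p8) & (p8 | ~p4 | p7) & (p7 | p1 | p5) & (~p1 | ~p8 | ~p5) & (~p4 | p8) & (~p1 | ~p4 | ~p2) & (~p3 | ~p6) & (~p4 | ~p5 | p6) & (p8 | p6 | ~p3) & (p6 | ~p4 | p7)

p1: 0, p2: 0, p3: 0, p4: 0, p5: 1, p6: 1, p7: 0, p8: 0

Case p8 = 0:
(p5) alone gives p5 = 1.
(~p4) alone gives p4 = 0.
(~p7) alone gives p7 = 0.
Case p2 = 0:
(~p1) alone gives p1 = 0.
(p6) alone gives p6 = 1.
(~p3) alone gives p3 = 0.
Every clause now holds.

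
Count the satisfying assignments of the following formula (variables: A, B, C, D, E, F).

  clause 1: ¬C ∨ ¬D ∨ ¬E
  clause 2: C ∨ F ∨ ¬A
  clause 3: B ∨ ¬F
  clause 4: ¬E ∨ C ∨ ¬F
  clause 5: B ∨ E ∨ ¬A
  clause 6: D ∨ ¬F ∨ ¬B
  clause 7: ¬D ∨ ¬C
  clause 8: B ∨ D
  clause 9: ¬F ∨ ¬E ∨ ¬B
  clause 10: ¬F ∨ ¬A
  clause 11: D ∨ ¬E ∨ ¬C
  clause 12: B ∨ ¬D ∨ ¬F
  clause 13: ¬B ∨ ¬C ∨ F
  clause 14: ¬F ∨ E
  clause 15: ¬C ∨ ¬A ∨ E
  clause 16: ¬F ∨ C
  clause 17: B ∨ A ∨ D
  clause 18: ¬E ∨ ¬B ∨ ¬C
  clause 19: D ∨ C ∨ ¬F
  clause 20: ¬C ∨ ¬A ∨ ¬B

6

There are 2^6 = 64 truth assignments over (A, B, C, D, E, F).
Split on A. With A = True, the clauses containing A are satisfied and ¬A drops from the rest; 0 of the 2^5 = 32 assignments to the other variables satisfy what remains.
With A = False, by the same count on the reduced clause set, 6 assignments work.
(One model: A=F, B=F, C=F, D=T, E=F, F=F.)
Total: 0 + 6 = 6.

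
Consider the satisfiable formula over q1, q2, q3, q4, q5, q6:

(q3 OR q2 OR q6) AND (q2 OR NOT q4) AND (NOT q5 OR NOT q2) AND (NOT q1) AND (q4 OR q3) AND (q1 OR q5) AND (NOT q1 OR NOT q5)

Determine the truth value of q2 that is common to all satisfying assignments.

False

Suppose q2 = true.
The clause (NOT q5) is unit, so q5 = false.
The clause (NOT q1) is unit, so q1 = false.
That conflicts with the unit clause (q1).
So every satisfying assignment has q2 = False.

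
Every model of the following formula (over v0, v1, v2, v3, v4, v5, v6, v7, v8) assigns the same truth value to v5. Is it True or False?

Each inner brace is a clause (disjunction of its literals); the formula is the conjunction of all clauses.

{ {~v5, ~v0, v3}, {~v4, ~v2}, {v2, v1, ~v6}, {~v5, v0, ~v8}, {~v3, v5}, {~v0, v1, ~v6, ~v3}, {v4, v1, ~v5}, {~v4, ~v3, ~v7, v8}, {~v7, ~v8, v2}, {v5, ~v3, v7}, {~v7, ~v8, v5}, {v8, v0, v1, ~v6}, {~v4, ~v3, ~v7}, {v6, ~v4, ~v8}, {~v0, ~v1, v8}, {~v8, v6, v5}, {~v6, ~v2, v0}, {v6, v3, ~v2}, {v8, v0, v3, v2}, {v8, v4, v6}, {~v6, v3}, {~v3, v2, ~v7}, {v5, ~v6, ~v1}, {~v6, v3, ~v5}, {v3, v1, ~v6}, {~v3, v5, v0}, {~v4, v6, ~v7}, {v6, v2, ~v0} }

Suppose v5 = 0.
The clause (~v3) is unit, so v3 = 0.
The clause (~v6) is unit, so v6 = 0.
The clause (~v8) is unit, so v8 = 0.
The clause (~v2) is unit, so v2 = 0.
The clause (v0) is unit, so v0 = 1.
That conflicts with the unit clause (~v0).
So every satisfying assignment has v5 = True.

True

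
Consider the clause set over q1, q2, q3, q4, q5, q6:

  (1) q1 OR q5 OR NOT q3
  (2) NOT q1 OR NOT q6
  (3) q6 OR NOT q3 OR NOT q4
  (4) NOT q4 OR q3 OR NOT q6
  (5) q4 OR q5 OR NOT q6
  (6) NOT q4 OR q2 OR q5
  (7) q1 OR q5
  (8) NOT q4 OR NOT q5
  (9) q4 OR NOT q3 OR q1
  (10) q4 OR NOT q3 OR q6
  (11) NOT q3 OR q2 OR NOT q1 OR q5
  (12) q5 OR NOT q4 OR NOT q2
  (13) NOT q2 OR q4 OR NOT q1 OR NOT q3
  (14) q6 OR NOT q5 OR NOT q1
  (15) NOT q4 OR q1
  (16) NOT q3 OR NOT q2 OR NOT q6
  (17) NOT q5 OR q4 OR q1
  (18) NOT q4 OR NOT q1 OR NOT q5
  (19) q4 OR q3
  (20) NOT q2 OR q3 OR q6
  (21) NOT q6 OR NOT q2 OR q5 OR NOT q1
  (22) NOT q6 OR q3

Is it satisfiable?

Suppose q1 = false.
From the singleton clause (q5), q5 = true.
From the singleton clause (NOT q4), q4 = false.
Now (q4) is unsatisfied and unit — conflict.
Undo q1 and try q1 = true.
From the singleton clause (NOT q6), q6 = false.
From the singleton clause (NOT q5), q5 = false.
Suppose q3 = false.
From the singleton clause (q4), q4 = true.
From the singleton clause (q2), q2 = true.
Now (NOT q2) is unsatisfied and unit — conflict.
Undo q3 and try q3 = true.
From the singleton clause (NOT q4), q4 = false.
Now (q4) is unsatisfied and unit — conflict.
Neither q3 = true nor q3 = false works.
Neither q1 = true nor q1 = false works.
No assignment satisfies every clause.

No, unsatisfiable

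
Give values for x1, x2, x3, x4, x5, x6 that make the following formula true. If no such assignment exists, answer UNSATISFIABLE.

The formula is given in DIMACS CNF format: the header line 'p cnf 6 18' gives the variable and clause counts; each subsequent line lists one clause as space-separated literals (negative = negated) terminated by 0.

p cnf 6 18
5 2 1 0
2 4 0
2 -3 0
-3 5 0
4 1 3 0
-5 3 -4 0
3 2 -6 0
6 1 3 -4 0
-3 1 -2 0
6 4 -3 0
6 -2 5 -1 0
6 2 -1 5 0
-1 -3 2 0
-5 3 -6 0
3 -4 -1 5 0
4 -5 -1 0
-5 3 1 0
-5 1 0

Branch on x2: set x2 = True.
Branch on x3: set x3 = True.
From the singleton clause (x5), x5 = True.
From the singleton clause (x1), x1 = True.
From the singleton clause (x4), x4 = True.
Every clause is now satisfied; x6 is unconstrained.

x1=True, x2=True, x3=True, x4=True, x5=True, x6=False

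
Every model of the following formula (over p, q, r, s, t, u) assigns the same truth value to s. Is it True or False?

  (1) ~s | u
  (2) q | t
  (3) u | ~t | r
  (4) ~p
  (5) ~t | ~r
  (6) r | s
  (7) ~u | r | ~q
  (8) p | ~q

Suppose s = 0.
Unit clause (~p) forces p = 0.
Unit clause (r) forces r = 1.
Unit clause (~t) forces t = 0.
Unit clause (q) forces q = 1.
But (~q) is also a unit clause — contradiction.
So every satisfying assignment has s = True.

True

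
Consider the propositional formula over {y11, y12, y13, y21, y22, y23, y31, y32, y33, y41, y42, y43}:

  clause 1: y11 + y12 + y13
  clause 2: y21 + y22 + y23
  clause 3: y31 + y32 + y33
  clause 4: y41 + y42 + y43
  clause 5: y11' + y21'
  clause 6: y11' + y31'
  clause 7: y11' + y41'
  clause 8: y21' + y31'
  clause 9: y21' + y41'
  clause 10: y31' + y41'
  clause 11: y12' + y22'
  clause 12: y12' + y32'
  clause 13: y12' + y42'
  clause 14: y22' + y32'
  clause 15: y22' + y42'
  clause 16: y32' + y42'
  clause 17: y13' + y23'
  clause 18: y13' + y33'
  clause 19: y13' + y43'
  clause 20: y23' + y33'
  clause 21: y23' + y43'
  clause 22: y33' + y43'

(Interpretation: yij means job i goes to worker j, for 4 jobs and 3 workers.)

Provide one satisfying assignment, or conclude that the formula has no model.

UNSATISFIABLE

Try y11 = 0.
Try y12 = 1.
Unit clause (y22') forces y22 = 0.
Unit clause (y32') forces y32 = 0.
Unit clause (y42') forces y42 = 0.
Try y21 = 1.
Unit clause (y31') forces y31 = 0.
Unit clause (y33) forces y33 = 1.
Unit clause (y41') forces y41 = 0.
Unit clause (y43) forces y43 = 1.
Now (y43') is unsatisfied and unit — conflict.
That branch fails; take y21 = 0 instead.
Unit clause (y23) forces y23 = 1.
Unit clause (y13') forces y13 = 0.
Unit clause (y33') forces y33 = 0.
Unit clause (y31) forces y31 = 1.
Unit clause (y41') forces y41 = 0.
Unit clause (y43) forces y43 = 1.
Now (y43') is unsatisfied and unit — conflict.
Neither y21 = 1 nor y21 = 0 works.
That branch fails; take y12 = 0 instead.
Unit clause (y13) forces y13 = 1.
Unit clause (y23') forces y23 = 0.
Unit clause (y33') forces y33 = 0.
Unit clause (y43') forces y43 = 0.
Try y21 = 1.
Unit clause (y31') forces y31 = 0.
Unit clause (y32) forces y32 = 1.
Unit clause (y41') forces y41 = 0.
Unit clause (y42) forces y42 = 1.
Now (y42') is unsatisfied and unit — conflict.
That branch fails; take y21 = 0 instead.
Unit clause (y22) forces y22 = 1.
Unit clause (y32') forces y32 = 0.
Unit clause (y31) forces y31 = 1.
Unit clause (y41') forces y41 = 0.
Unit clause (y42) forces y42 = 1.
Now (y42') is unsatisfied and unit — conflict.
Neither y21 = 1 nor y21 = 0 works.
Neither y12 = 1 nor y12 = 0 works.
That branch fails; take y11 = 1 instead.
Unit clause (y21') forces y21 = 0.
Unit clause (y31') forces y31 = 0.
Unit clause (y41') forces y41 = 0.
Try y22 = 1.
Unit clause (y12') forces y12 = 0.
Unit clause (y32') forces y32 = 0.
Unit clause (y33) forces y33 = 1.
Unit clause (y42') forces y42 = 0.
Unit clause (y43) forces y43 = 1.
Now (y43') is unsatisfied and unit — conflict.
That branch fails; take y22 = 0 instead.
Unit clause (y23) forces y23 = 1.
Unit clause (y13') forces y13 = 0.
Unit clause (y33') forces y33 = 0.
Unit clause (y32) forces y32 = 1.
Unit clause (y12') forces y12 = 0.
Unit clause (y42') forces y42 = 0.
Unit clause (y43) forces y43 = 1.
Now (y43') is unsatisfied and unit — conflict.
Neither y22 = 1 nor y22 = 0 works.
Neither y11 = 1 nor y11 = 0 works.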